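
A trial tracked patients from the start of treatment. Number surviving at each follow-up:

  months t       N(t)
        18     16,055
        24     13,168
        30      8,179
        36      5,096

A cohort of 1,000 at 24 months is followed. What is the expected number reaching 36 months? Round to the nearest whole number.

387

The relevant probability is 5,096/13,168 = 0.386999.
Expected number = 1,000 × 0.386999 = 387.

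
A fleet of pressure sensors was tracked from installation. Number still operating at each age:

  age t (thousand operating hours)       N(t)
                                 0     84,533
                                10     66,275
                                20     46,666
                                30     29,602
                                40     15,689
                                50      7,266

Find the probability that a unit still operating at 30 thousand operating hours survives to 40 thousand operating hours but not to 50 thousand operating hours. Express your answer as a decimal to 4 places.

0.2845

This is the probability of reaching 40 but not 50, conditional on being operational at 30: (N(40) − N(50)) / N(30).
= (15,689 − 7,266) / 29,602 = 8,423 / 29,602 = 0.284542.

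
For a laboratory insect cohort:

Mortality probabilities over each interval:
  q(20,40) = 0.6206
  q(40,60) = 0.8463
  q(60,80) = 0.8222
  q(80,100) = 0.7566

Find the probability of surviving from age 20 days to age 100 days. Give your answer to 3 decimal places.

0.003

The overall survival probability is (1 − 0.6206) × (1 − 0.8463) × (1 − 0.8222) × (1 − 0.7566).
= 0.3794 × 0.1537 × 0.1778 × 0.2434 = 0.002524.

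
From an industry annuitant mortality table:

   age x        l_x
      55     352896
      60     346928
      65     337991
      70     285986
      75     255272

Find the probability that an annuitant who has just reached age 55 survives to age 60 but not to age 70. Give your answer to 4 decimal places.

We want 5|10q55 = (l_60 − l_70)/l_55.
This is the probability of reaching 60 but not 70, conditional on being alive at 55: (l_60 − l_70) / l_55.
= (346928 − 285986) / 352896 = 60942 / 352896 = 0.172691.

0.1727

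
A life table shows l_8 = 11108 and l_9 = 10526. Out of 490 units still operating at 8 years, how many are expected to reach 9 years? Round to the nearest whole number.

464

The relevant probability is 10526/11108 = 0.947605.
Expected number = 490 × 0.947605 = 464.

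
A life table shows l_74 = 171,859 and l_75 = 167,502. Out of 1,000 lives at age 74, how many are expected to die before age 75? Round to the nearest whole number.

25

The relevant probability is 1 − 167,502/171,859 = 0.025352.
Expected number = 1,000 × 0.025352 = 25.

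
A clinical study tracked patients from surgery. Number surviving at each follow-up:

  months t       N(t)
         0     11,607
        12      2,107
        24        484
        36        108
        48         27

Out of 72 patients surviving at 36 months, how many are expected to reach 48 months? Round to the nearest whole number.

The relevant probability is 27/108 = 0.250000.
Expected number = 72 × 0.250000 = 18.

18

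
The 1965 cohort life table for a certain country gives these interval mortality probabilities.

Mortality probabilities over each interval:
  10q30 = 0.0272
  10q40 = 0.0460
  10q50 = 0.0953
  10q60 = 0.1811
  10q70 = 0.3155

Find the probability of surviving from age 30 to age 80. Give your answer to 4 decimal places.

The overall survival probability is (1 − 0.0272) × (1 − 0.0460) × (1 − 0.0953) × (1 − 0.1811) × (1 − 0.3155).
= 0.9728 × 0.9540 × 0.9047 × 0.8189 × 0.6845 = 0.470631.

0.4706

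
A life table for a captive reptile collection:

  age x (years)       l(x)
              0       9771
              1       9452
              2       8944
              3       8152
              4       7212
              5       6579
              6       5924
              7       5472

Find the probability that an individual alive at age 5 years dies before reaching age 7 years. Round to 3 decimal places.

0.168

P(die before 7 | alive at 5) = 1 − l(7)/l(5) = 1 − 5472/6579 = (1107)/6579 = 0.168263.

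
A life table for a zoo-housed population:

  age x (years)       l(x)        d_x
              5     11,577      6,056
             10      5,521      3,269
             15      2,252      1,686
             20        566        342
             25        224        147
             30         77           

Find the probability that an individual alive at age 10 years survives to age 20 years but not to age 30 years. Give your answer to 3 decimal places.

0.089

This is the probability of reaching 20 but not 30, conditional on being alive at 10: (l(20) − l(30)) / l(10).
= (566 − 77) / 5,521 = 489 / 5,521 = 0.088571.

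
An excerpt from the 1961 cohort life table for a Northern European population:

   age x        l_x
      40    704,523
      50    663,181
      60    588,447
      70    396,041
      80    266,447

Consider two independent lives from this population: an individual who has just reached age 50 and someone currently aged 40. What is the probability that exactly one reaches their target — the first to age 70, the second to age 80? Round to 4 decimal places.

0.5237

p₁ = l_70/l_50 = 396,041/663,181 = 0.597184; p₂ = l_80/l_40 = 266,447/704,523 = 0.378195.
P(exactly one) = p₁(1−p₂) + (1−p₁)p₂ = 0.371332 + 0.152343 = 0.523675.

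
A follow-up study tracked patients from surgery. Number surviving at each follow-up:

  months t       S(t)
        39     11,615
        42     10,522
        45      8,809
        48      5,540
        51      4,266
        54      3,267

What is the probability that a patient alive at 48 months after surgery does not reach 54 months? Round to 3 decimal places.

P(die before 54 | alive at 48) = 1 − S(54)/S(48) = 1 − 3,267/5,540 = (2,273)/5,540 = 0.410289.

0.410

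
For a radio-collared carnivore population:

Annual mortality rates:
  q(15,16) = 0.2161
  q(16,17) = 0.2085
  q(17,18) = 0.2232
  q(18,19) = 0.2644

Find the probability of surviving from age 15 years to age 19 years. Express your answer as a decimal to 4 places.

P(survive 15→19) = (1 − 0.2161) × (1 − 0.2085) × (1 − 0.2232) × (1 − 0.2644).
= 0.7839 × 0.7915 × 0.7768 × 0.7356 = 0.354538.

0.3545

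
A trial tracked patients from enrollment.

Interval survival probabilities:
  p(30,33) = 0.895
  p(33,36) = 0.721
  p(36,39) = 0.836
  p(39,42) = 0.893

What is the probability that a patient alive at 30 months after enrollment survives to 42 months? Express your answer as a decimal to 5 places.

0.48174

The overall survival probability is 0.895 × 0.721 × 0.836 × 0.893.
= 0.481744.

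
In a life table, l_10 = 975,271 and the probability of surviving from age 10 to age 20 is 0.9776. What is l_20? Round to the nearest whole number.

l_20 = l_10 × p = 975,271 × 0.9776 = 953425.

953425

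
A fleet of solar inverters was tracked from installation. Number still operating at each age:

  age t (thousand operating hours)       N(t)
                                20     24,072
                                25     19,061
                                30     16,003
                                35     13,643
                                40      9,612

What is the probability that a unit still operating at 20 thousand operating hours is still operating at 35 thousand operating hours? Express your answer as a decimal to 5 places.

0.56676

The conditional survival probability is N(35)/N(20) = 13,643/24,072 = 0.566758.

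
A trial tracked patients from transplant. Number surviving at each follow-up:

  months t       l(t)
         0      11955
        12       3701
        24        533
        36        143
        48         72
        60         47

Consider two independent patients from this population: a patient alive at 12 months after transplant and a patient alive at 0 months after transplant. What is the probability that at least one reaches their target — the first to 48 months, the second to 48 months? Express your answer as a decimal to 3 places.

0.025

p₁ = l(48)/l(12) = 72/3701 = 0.019454; p₂ = l(48)/l(0) = 72/11955 = 0.006023.
P(at least one) = 1 − (1−p₁)(1−p₂) = 1 − 0.980546 × 0.993977 = 0.025360.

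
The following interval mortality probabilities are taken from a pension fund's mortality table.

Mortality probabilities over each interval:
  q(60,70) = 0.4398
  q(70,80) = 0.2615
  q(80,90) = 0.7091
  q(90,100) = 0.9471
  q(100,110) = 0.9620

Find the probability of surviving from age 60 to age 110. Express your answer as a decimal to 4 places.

0.0002

Survival from 60 to 110 is the product of surviving each interval: (1 − 0.4398) × (1 − 0.2615) × (1 − 0.7091) × (1 − 0.9471) × (1 − 0.9620).
= 0.5602 × 0.7385 × 0.2909 × 0.0529 × 0.0380 = 0.000242.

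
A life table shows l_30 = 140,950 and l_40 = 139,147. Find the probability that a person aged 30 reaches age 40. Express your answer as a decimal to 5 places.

We want 10p30 = l_40/l_30.
The conditional survival probability is l_40/l_30 = 139,147/140,950 = 0.987208.

0.98721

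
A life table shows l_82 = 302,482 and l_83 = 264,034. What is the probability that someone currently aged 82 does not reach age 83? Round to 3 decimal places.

P(die before 83 | alive at 82) = 1 − l_83/l_82 = 1 − 264,034/302,482 = (38,448)/302,482 = 0.127108.

0.127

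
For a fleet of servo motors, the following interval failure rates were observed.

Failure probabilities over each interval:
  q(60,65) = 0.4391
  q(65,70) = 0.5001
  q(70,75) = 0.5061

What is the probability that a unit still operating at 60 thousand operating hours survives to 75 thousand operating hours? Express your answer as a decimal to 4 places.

The overall survival probability is (1 − 0.4391) × (1 − 0.5001) × (1 − 0.5061).
= 0.5609 × 0.4999 × 0.4939 = 0.138487.

0.1385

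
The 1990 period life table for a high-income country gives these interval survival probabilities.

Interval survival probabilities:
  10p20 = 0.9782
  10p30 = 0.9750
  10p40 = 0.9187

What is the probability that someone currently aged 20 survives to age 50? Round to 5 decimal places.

0.87621

Chaining the interval survival probabilities: 0.9782 × 0.9750 × 0.9187.
= 0.876206.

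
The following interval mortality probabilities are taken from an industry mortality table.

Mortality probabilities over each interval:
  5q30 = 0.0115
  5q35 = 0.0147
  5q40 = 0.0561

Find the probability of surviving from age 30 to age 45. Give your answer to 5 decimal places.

Chaining the interval survival probabilities: (1 − 0.0115) × (1 − 0.0147) × (1 − 0.0561).
= 0.9885 × 0.9853 × 0.9439 = 0.919329.

0.91933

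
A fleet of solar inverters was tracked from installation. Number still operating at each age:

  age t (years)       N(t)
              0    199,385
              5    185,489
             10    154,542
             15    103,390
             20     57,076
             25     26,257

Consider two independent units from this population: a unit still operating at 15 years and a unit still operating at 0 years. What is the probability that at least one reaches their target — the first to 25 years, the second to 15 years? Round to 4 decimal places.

0.6408

p₁ = N(25)/N(15) = 26,257/103,390 = 0.253961; p₂ = N(15)/N(0) = 103,390/199,385 = 0.518545.
P(at least one) = 1 − (1−p₁)(1−p₂) = 1 − 0.746039 × 0.481455 = 0.640816.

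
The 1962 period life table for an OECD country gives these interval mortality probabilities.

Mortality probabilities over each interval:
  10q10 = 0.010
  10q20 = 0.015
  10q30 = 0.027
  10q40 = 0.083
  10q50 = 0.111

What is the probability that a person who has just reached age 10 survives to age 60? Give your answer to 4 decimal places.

50p10 = (1 − 0.010) × (1 − 0.015) × (1 − 0.027) × (1 − 0.083) × (1 − 0.111).
= 0.990 × 0.985 × 0.973 × 0.917 × 0.889 = 0.773491.

0.7735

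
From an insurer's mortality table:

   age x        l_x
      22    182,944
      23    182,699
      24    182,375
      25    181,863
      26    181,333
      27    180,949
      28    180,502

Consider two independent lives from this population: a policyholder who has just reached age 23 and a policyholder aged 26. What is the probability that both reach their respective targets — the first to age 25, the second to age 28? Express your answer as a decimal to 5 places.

p₁ = l_25/l_23 = 181,863/182,699 = 0.995424; p₂ = l_28/l_26 = 180,502/181,333 = 0.995417.
P(both) = p₁ × p₂ = 0.995424 × 0.995417 = 0.990862.

0.99086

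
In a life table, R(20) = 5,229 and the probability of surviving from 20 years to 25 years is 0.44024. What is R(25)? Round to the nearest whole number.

2302

R(25) = R(20) × p = 5,229 × 0.44024 = 2302.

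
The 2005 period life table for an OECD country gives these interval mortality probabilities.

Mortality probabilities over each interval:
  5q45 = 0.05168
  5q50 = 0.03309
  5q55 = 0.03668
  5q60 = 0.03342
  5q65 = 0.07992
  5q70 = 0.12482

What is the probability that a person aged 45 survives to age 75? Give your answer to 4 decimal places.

The overall survival probability is (1 − 0.05168) × (1 − 0.03309) × (1 − 0.03668) × (1 − 0.03342) × (1 − 0.07992) × (1 − 0.12482).
= 0.94832 × 0.96691 × 0.96332 × 0.96658 × 0.92008 × 0.87518 = 0.687499.

0.6875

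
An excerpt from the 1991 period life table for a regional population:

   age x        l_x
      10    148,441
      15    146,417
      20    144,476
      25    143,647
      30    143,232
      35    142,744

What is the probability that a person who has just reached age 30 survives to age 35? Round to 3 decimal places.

We want 5p30 = l_35/l_30.
The conditional survival probability is l_35/l_30 = 142,744/143,232 = 0.996593.

0.997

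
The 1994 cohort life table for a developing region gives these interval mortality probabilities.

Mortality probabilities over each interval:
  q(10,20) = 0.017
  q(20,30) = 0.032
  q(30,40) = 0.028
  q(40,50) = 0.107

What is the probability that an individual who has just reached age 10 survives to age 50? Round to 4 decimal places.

P(survive 10→50) = (1 − 0.017) × (1 − 0.032) × (1 − 0.028) × (1 − 0.107).
= 0.983 × 0.968 × 0.972 × 0.893 = 0.825936.

0.8259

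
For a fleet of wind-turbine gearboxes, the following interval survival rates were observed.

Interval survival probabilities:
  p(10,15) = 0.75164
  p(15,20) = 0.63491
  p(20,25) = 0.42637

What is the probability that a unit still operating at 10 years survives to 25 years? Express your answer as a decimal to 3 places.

Survival from 10 to 25 is the product of surviving each interval: 0.75164 × 0.63491 × 0.42637.
= 0.203474.

0.203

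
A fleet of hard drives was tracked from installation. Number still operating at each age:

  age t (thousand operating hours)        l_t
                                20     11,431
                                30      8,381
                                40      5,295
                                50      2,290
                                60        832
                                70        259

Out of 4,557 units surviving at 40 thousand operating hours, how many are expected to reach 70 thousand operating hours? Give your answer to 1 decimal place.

222.9

The relevant probability is 259/5,295 = 0.048914.
Expected number = 4,557 × 0.048914 = 222.9.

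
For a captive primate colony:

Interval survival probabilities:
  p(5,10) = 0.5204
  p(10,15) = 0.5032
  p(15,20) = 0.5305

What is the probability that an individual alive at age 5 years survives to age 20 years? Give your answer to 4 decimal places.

0.1389

Chaining the interval survival probabilities: 0.5204 × 0.5032 × 0.5305.
= 0.138920.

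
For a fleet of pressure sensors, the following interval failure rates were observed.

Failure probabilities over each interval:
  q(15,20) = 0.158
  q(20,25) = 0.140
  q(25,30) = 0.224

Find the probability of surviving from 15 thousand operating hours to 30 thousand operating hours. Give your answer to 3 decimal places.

0.562

The overall survival probability is (1 − 0.158) × (1 − 0.140) × (1 − 0.224).
= 0.842 × 0.860 × 0.776 = 0.561917.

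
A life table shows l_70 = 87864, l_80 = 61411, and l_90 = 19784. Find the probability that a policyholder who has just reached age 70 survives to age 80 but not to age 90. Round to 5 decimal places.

We want 10|10q70 = (l_80 − l_90)/l_70.
This is the probability of reaching 80 but not 90, conditional on being alive at 70: (l_80 − l_90) / l_70.
= (61411 − 19784) / 87864 = 41627 / 87864 = 0.473766.

0.47377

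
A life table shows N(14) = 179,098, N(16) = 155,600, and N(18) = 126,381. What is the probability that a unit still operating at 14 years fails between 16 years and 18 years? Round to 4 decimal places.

0.1631

This is the probability of reaching 16 but not 18, conditional on being operational at 14: (N(16) − N(18)) / N(14).
= (155,600 − 126,381) / 179,098 = 29,219 / 179,098 = 0.163145.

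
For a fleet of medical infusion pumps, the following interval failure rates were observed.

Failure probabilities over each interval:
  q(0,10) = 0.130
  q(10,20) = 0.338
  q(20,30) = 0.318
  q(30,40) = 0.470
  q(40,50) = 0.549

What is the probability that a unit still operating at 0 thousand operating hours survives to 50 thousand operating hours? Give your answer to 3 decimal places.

P(survive 0→50) = (1 − 0.130) × (1 − 0.338) × (1 − 0.318) × (1 − 0.470) × (1 − 0.549).
= 0.870 × 0.662 × 0.682 × 0.530 × 0.451 = 0.093889.

0.094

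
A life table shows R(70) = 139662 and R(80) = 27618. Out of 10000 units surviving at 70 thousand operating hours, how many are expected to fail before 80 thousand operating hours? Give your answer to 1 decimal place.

The relevant probability is 1 − 27618/139662 = 0.802251.
Expected number = 10000 × 0.802251 = 8022.5.

8022.5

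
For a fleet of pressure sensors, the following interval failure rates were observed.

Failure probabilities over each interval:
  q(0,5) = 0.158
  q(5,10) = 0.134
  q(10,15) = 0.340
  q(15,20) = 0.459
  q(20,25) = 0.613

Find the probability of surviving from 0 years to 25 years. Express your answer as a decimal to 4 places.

0.1008

The overall survival probability is (1 − 0.158) × (1 − 0.134) × (1 − 0.340) × (1 − 0.459) × (1 − 0.613).
= 0.842 × 0.866 × 0.660 × 0.541 × 0.387 = 0.100759.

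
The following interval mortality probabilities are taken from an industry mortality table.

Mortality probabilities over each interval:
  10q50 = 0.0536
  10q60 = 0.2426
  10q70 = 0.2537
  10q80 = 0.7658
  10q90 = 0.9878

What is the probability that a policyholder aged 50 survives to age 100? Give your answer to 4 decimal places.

Survival from 50 to 100 is the product of surviving each interval: (1 − 0.0536) × (1 − 0.2426) × (1 − 0.2537) × (1 − 0.7658) × (1 − 0.9878).
= 0.9464 × 0.7574 × 0.7463 × 0.2342 × 0.0122 = 0.001528.

0.0015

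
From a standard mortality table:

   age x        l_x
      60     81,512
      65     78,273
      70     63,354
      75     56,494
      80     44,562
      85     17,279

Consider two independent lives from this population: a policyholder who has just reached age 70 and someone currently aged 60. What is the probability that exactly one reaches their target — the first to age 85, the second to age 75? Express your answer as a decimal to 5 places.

0.58776

p₁ = l_85/l_70 = 17,279/63,354 = 0.272737; p₂ = l_75/l_60 = 56,494/81,512 = 0.693076.
P(exactly one) = p₁(1−p₂) + (1−p₁)p₂ = 0.083710 + 0.504049 = 0.587758.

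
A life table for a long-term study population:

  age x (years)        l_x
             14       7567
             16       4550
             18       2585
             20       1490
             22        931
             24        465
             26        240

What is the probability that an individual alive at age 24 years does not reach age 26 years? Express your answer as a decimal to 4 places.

0.4839

P(die before 26 | alive at 24) = 1 − l_26/l_24 = 1 − 240/465 = (225)/465 = 0.483871.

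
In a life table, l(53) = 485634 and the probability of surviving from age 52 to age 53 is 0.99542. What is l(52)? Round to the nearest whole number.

487868

l(52) = l(53) / p = 485634 / 0.99542 = 487868.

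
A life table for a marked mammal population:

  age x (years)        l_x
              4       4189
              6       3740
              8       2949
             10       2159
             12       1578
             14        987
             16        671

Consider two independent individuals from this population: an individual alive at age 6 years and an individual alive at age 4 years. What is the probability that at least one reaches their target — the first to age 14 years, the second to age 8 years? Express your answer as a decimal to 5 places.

0.78211

p₁ = l_14/l_6 = 987/3740 = 0.263904; p₂ = l_8/l_4 = 2949/4189 = 0.703987.
P(at least one) = 1 − (1−p₁)(1−p₂) = 1 − 0.736096 × 0.296013 = 0.782106.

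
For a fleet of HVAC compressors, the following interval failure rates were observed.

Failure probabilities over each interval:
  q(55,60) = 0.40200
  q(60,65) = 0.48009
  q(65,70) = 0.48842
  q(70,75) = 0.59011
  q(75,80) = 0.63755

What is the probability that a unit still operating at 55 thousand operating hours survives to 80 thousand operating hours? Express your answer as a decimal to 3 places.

0.024

The overall survival probability is (1 − 0.40200) × (1 − 0.48009) × (1 − 0.48842) × (1 − 0.59011) × (1 − 0.63755).
= 0.59800 × 0.51991 × 0.51158 × 0.40989 × 0.36245 = 0.023630.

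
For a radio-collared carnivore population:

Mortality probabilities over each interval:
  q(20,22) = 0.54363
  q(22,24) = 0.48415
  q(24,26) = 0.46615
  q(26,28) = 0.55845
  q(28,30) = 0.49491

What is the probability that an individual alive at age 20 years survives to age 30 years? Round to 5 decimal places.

The overall survival probability is (1 − 0.54363) × (1 − 0.48415) × (1 − 0.46615) × (1 − 0.55845) × (1 − 0.49491).
= 0.45637 × 0.51585 × 0.53385 × 0.44155 × 0.50509 = 0.028029.

0.02803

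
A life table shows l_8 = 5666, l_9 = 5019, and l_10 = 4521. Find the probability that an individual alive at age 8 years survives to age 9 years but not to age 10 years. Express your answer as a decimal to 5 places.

This is the probability of reaching 9 but not 10, conditional on being alive at 8: (l_9 − l_10) / l_8.
= (5019 − 4521) / 5666 = 498 / 5666 = 0.087893.

0.08789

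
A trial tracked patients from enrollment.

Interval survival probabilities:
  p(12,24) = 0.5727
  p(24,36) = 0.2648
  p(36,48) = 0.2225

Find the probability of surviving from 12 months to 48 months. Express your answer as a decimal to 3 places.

0.034

The overall survival probability is 0.5727 × 0.2648 × 0.2225.
= 0.033742.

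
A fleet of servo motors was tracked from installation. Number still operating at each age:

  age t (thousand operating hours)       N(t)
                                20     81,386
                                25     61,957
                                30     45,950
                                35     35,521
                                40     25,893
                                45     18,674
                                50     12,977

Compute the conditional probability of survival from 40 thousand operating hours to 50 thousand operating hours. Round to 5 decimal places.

0.50118

The conditional survival probability is N(50)/N(40) = 12,977/25,893 = 0.501178.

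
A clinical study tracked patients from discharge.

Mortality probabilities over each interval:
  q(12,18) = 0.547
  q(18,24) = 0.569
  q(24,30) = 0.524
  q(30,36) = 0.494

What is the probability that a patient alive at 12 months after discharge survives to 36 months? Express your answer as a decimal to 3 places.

0.047

The overall survival probability is (1 − 0.547) × (1 − 0.569) × (1 − 0.524) × (1 − 0.494).
= 0.453 × 0.431 × 0.476 × 0.506 = 0.047025.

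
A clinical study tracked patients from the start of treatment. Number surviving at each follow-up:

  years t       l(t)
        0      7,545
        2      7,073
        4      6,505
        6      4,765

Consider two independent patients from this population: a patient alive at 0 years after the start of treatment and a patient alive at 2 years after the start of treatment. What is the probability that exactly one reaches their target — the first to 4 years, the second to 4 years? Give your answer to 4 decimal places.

0.1960

p₁ = l(4)/l(0) = 6,505/7,545 = 0.862160; p₂ = l(4)/l(2) = 6,505/7,073 = 0.919695.
P(exactly one) = p₁(1−p₂) + (1−p₁)p₂ = 0.069236 + 0.126771 = 0.196007.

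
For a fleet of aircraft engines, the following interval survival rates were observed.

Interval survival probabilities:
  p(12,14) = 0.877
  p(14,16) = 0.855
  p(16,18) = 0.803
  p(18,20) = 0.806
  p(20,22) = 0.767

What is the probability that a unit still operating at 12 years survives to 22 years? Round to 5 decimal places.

Chaining the interval survival probabilities: 0.877 × 0.855 × 0.803 × 0.806 × 0.767.
= 0.372230.

0.37223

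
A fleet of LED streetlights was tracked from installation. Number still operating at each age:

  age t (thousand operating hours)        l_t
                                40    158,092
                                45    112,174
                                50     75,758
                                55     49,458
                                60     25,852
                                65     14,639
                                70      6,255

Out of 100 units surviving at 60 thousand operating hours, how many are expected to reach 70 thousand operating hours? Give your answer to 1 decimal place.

24.2

The relevant probability is 6,255/25,852 = 0.241954.
Expected number = 100 × 0.241954 = 24.2.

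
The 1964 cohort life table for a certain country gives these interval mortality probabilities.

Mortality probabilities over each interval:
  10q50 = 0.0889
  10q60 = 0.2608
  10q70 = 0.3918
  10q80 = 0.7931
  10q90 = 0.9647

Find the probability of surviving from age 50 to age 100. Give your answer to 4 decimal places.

0.0030

Survival from 50 to 100 is the product of surviving each interval: (1 − 0.0889) × (1 − 0.2608) × (1 − 0.3918) × (1 − 0.7931) × (1 − 0.9647).
= 0.9111 × 0.7392 × 0.6082 × 0.2069 × 0.0353 = 0.002992.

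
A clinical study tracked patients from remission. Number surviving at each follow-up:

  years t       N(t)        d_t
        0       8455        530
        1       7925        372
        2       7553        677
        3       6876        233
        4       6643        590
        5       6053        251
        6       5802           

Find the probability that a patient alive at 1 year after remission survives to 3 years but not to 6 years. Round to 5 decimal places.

0.13552

This is the probability of reaching 3 but not 6, conditional on being alive at 1: (N(3) − N(6)) / N(1).
= (6876 − 5802) / 7925 = 1074 / 7925 = 0.135521.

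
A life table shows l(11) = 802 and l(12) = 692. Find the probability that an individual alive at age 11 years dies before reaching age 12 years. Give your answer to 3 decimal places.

0.137

P(die before 12 | alive at 11) = 1 − l(12)/l(11) = 1 − 692/802 = (110)/802 = 0.137157.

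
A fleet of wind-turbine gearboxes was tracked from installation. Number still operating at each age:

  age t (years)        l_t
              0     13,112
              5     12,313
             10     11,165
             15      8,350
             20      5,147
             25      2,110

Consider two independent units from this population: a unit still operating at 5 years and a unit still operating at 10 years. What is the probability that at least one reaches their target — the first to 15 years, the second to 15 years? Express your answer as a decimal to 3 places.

p₁ = l_15/l_5 = 8,350/12,313 = 0.678145; p₂ = l_15/l_10 = 8,350/11,165 = 0.747873.
P(at least one) = 1 − (1−p₁)(1−p₂) = 1 − 0.321855 × 0.252127 = 0.918852.

0.919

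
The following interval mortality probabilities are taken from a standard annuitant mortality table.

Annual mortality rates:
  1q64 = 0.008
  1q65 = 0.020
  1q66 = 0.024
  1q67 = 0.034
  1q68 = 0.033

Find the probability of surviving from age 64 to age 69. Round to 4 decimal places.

5p64 = (1 − 0.008) × (1 − 0.020) × (1 − 0.024) × (1 − 0.034) × (1 − 0.033).
= 0.992 × 0.980 × 0.976 × 0.966 × 0.967 = 0.886321.

0.8863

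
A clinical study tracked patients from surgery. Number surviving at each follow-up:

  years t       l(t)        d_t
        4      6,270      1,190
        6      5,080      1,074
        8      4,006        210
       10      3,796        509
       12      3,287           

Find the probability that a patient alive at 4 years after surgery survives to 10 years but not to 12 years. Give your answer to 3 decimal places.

This is the probability of reaching 10 but not 12, conditional on being alive at 4: (l(10) − l(12)) / l(4).
= (3,796 − 3,287) / 6,270 = 509 / 6,270 = 0.081180.

0.081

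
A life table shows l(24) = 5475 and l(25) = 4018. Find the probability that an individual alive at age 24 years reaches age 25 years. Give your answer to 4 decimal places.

The conditional survival probability is l(25)/l(24) = 4018/5475 = 0.733881.

0.7339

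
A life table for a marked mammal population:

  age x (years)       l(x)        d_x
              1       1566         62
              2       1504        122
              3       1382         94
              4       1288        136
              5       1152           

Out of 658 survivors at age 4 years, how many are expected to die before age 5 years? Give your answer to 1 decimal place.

69.5

The relevant probability is 1 − 1152/1288 = 0.105590.
Expected number = 658 × 0.105590 = 69.5.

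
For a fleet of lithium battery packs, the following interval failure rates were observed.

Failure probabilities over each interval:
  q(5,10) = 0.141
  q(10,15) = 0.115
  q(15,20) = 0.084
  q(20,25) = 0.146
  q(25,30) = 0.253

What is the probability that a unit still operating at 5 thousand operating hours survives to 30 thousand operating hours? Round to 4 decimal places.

Chaining the interval survival probabilities: (1 − 0.141) × (1 − 0.115) × (1 − 0.084) × (1 − 0.146) × (1 − 0.253).
= 0.859 × 0.885 × 0.916 × 0.854 × 0.747 = 0.444233.

0.4442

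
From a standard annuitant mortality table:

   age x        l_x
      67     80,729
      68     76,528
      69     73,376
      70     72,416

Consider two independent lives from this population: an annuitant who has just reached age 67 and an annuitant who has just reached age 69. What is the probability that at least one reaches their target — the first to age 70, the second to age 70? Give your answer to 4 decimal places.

0.9987

p₁ = l_70/l_67 = 72,416/80,729 = 0.897026; p₂ = l_70/l_69 = 72,416/73,376 = 0.986917.
P(at least one) = 1 − (1−p₁)(1−p₂) = 1 − 0.102974 × 0.013083 = 0.998653.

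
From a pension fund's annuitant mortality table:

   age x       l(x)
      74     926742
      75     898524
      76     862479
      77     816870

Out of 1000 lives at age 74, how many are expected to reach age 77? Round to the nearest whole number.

881

The relevant probability is 816870/926742 = 0.881443.
Expected number = 1000 × 0.881443 = 881.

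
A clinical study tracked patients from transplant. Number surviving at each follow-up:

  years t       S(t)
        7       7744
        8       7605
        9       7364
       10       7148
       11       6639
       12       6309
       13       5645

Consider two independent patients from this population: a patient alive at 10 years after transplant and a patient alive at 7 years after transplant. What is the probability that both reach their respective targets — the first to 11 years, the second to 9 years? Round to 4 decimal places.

0.8832

p₁ = S(11)/S(10) = 6639/7148 = 0.928791; p₂ = S(9)/S(7) = 7364/7744 = 0.950930.
P(both) = p₁ × p₂ = 0.928791 × 0.950930 = 0.883215.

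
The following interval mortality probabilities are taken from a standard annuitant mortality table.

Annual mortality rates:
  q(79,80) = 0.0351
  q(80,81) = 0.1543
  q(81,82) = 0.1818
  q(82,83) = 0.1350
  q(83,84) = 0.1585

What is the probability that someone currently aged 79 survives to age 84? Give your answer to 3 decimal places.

P(survive 79→84) = (1 − 0.0351) × (1 − 0.1543) × (1 − 0.1818) × (1 − 0.1350) × (1 − 0.1585).
= 0.9649 × 0.8457 × 0.8182 × 0.8650 × 0.8415 = 0.485991.

0.486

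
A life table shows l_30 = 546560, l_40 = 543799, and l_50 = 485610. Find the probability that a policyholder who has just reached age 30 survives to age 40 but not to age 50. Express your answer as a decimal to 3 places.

We want 10|10q30 = (l_40 − l_50)/l_30.
This is the probability of reaching 40 but not 50, conditional on being alive at 30: (l_40 − l_50) / l_30.
= (543799 − 485610) / 546560 = 58189 / 546560 = 0.106464.

0.106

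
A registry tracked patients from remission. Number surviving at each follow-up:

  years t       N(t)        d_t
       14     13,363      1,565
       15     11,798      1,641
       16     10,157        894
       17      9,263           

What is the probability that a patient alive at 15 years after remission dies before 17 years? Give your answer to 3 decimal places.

0.215

P(die before 17 | alive at 15) = 1 − N(17)/N(15) = 1 − 9,263/11,798 = (2,535)/11,798 = 0.214867.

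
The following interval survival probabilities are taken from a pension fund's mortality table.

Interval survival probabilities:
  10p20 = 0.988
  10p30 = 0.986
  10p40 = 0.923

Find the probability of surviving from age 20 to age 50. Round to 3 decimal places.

30p20 = 0.988 × 0.986 × 0.923.
= 0.899157.

0.899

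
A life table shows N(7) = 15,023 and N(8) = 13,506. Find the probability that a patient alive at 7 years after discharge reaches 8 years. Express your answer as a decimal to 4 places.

0.8990

The conditional survival probability is N(8)/N(7) = 13,506/15,023 = 0.899022.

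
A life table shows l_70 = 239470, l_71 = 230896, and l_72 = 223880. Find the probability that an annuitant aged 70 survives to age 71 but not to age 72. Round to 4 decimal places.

This is the probability of reaching 71 but not 72, conditional on being alive at 70: (l_71 − l_72) / l_70.
= (230896 − 223880) / 239470 = 7016 / 239470 = 0.029298.

0.0293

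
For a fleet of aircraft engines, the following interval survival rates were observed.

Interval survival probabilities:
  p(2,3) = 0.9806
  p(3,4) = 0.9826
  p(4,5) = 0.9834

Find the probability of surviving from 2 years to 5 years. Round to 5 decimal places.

The overall survival probability is 0.9806 × 0.9826 × 0.9834.
= 0.947543.

0.94754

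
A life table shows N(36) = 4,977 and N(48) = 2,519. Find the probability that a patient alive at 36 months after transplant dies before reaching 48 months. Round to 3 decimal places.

0.494

P(die before 48 | alive at 36) = 1 − N(48)/N(36) = 1 − 2,519/4,977 = (2,458)/4,977 = 0.493872.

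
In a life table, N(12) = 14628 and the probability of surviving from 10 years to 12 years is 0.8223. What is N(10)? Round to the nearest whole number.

N(10) = N(12) / p = 14628 / 0.8223 = 17789.

17789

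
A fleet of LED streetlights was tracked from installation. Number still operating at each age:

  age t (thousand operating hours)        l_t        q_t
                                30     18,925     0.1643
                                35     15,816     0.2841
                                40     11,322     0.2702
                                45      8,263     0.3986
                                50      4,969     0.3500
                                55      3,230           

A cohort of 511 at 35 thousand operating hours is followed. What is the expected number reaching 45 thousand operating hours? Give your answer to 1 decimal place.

The relevant probability is 8,263/15,816 = 0.522446.
Expected number = 511 × 0.522446 = 267.0.

267.0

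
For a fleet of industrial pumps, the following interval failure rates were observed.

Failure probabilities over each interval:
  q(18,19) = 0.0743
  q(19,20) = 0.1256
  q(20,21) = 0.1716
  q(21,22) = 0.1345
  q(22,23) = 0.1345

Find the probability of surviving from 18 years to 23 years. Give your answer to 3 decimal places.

Chaining the interval survival probabilities: (1 − 0.0743) × (1 − 0.1256) × (1 − 0.1716) × (1 − 0.1345) × (1 − 0.1345).
= 0.9257 × 0.8744 × 0.8284 × 0.8655 × 0.8655 = 0.502290.

0.502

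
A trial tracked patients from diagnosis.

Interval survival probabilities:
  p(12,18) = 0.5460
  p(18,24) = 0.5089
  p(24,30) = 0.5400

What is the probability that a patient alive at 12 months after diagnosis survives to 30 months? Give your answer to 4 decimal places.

Chaining the interval survival probabilities: 0.5460 × 0.5089 × 0.5400.
= 0.150044.

0.1500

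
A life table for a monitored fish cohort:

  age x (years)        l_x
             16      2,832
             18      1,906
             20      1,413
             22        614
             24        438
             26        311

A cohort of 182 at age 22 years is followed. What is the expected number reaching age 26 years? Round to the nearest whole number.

The relevant probability is 311/614 = 0.506515.
Expected number = 182 × 0.506515 = 92.

92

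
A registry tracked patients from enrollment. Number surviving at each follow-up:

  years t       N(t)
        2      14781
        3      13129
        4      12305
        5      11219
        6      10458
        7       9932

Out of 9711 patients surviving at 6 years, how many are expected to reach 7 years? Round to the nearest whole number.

The relevant probability is 9932/10458 = 0.949704.
Expected number = 9711 × 0.949704 = 9223.

9223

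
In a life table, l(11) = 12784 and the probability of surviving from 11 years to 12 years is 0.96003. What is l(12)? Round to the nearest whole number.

12273

l(12) = l(11) × p = 12784 × 0.96003 = 12273.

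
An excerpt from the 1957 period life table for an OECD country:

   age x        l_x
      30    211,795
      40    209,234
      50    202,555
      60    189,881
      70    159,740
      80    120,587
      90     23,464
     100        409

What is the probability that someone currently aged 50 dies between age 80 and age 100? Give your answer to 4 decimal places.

We want 30|20q50 = (l_80 − l_100)/l_50.
This is the probability of reaching 80 but not 100, conditional on being alive at 50: (l_80 − l_100) / l_50.
= (120,587 − 409) / 202,555 = 120,178 / 202,555 = 0.593310.

0.5933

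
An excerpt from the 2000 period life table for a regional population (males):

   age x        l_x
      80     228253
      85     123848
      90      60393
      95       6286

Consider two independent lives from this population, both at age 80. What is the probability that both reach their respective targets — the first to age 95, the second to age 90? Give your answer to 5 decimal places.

0.00729

p₁ = l_95/l_80 = 6286/228253 = 0.027540; p₂ = l_90/l_80 = 60393/228253 = 0.264588.
P(both) = p₁ × p₂ = 0.027540 × 0.264588 = 0.007287.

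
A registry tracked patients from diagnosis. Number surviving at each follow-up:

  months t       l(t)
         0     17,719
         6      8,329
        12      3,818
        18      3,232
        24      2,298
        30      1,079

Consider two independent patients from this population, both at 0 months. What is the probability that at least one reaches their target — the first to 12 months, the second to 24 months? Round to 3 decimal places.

p₁ = l(12)/l(0) = 3,818/17,719 = 0.215475; p₂ = l(24)/l(0) = 2,298/17,719 = 0.129691.
P(at least one) = 1 − (1−p₁)(1−p₂) = 1 − 0.784525 × 0.870309 = 0.317221.

0.317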